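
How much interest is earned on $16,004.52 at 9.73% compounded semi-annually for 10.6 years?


Compound interest earned = final amount − principal.
A = P(1 + r/n)^(nt) = $16,004.52 × (1 + 0.0973/2)^(2 × 10.6) = $43,813.76
Interest = A − P = $43,813.76 − $16,004.52 = $27,809.24

Interest = A - P = $27,809.24


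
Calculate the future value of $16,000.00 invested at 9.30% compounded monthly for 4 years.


Compound interest formula: A = P(1 + r/n)^(nt)
A = $16,000.00 × (1 + 0.093/12)^(12 × 4)
Growth factor: (1 + 0.093/12)^48 = 1.4485541
A = $16,000.00 × 1.4485541
A = $23,176.87

A = P(1 + r/n)^(nt) = $23,176.87


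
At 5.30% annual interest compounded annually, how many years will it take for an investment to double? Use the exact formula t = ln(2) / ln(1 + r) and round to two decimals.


Doubling condition: (1 + r)^t = 2
Take ln of both sides: t × ln(1 + r) = ln(2)
t = ln(2) / ln(1 + r)
t = 0.693147 / 0.051643
t = 13.42

t = ln(2) / ln(1 + r) = 13.42 years


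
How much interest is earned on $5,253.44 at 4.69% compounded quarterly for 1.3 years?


Compound interest earned = final amount − principal.
A = P(1 + r/n)^(nt) = $5,253.44 × (1 + 0.0469/4)^(4 × 1.3) = $5,581.73
Interest = A − P = $5,581.73 − $5,253.44 = $328.29

Interest = A - P = $328.29


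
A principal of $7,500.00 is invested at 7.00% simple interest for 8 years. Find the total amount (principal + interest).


Total amount formula: A = P(1 + rt) = P + P·r·t
Interest: I = P × r × t = $7,500.00 × 0.07 × 8 = $4,200.00
A = P + I = $7,500.00 + $4,200.00 = $11,700.00

A = P + I = P(1 + rt) = $11,700.00


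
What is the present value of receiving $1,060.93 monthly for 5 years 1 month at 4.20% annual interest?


Present value of an ordinary annuity: PV = PMT × (1 − (1 + r)^(−n)) / r
Monthly rate r = 0.042/12 = 0.0035, n = 61
PV = $1,060.93 × (1 − (1 + 0.042/12)^(−61)) / (0.042/12)
PV = $1,060.93 × 54.841911
PV = $58,183.43

PV = PMT × (1-(1+r)^(-n))/r = $58,183.43


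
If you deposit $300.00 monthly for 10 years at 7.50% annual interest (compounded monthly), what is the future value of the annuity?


Future value of an ordinary annuity: FV = PMT × ((1 + r)^n − 1) / r
Monthly rate r = 0.075/12 = 0.00625, n = 120
FV = $300.00 × ((1 + 0.075/12)^120 − 1) / (0.075/12)
FV = $300.00 × 177.930342
FV = $53,379.10

FV = PMT × ((1+r)^n - 1)/r = $53,379.10


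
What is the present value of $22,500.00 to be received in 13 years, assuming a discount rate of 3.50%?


Present value formula: PV = FV / (1 + r)^t
PV = $22,500.00 / (1 + 0.035)^13
PV = $22,500.00 / 1.563956
PV = $14,386.59

PV = FV / (1 + r)^t = $14,386.59


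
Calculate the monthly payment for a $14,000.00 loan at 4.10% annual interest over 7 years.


Loan payment formula: PMT = PV × r / (1 − (1 + r)^(−n))
Monthly rate r = 0.041/12 ≈ 0.00341667, n = 84 months
Denominator: 1 − (1 + 0.041/12)^(−84) = 0.249121
PMT = $14,000.00 × (0.041/12) / 0.249121
PMT = $192.01 per month

PMT = PV × r / (1-(1+r)^(-n)) = $192.01/month


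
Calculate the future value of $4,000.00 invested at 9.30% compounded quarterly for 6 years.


Compound interest formula: A = P(1 + r/n)^(nt)
A = $4,000.00 × (1 + 0.093/4)^(4 × 6)
Growth factor: (1 + 0.093/4)^24 = 1.736049
A = $4,000.00 × 1.736049
A = $6,944.20

A = P(1 + r/n)^(nt) = $6,944.20


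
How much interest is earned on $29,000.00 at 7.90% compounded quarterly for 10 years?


Compound interest earned = final amount − principal.
A = P(1 + r/n)^(nt) = $29,000.00 × (1 + 0.079/4)^(4 × 10) = $63,408.37
Interest = A − P = $63,408.37 − $29,000.00 = $34,408.37

Interest = A - P = $34,408.37


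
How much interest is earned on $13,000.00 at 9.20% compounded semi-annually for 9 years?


Compound interest earned = final amount − principal.
A = P(1 + r/n)^(nt) = $13,000.00 × (1 + 0.092/2)^(2 × 9) = $29,208.80
Interest = A − P = $29,208.80 − $13,000.00 = $16,208.80

Interest = A - P = $16,208.80


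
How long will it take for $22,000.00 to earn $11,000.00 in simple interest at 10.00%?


Rearrange the simple interest formula for t:
I = P × r × t  ⇒  t = I / (P × r)
t = $11,000.00 / ($22,000.00 × 0.1)
t = 5

t = I/(P×r) = 5 years


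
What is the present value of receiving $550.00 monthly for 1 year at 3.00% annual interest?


Present value of an ordinary annuity: PV = PMT × (1 − (1 + r)^(−n)) / r
Monthly rate r = 0.03/12 = 0.0025, n = 12
PV = $550.00 × (1 − (1 + 0.03/12)^(−12)) / (0.03/12)
PV = $550.00 × 11.807254
PV = $6,493.99

PV = PMT × (1-(1+r)^(-n))/r = $6,493.99


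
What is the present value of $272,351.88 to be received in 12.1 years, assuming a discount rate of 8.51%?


Present value formula: PV = FV / (1 + r)^t
PV = $272,351.88 / (1 + 0.0851)^12.1
PV = $272,351.88 / 2.6864833
PV = $101,378.59

PV = FV / (1 + r)^t = $101,378.59


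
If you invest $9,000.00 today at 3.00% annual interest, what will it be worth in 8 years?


Future value formula: FV = PV × (1 + r)^t
FV = $9,000.00 × (1 + 0.03)^8
FV = $9,000.00 × 1.266770
FV = $11,400.93

FV = PV × (1 + r)^t = $11,400.93


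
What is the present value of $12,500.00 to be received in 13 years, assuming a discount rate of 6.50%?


Present value formula: PV = FV / (1 + r)^t
PV = $12,500.00 / (1 + 0.065)^13
PV = $12,500.00 / 2.267487
PV = $5,512.71

PV = FV / (1 + r)^t = $5,512.71


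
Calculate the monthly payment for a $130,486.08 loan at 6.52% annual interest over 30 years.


Loan payment formula: PMT = PV × r / (1 − (1 + r)^(−n))
Monthly rate r = 0.0652/12 ≈ 0.00543333, n = 360 months
Denominator: 1 − (1 + 0.0652/12)^(−360) = 0.857826
PMT = $130,486.08 × (0.0652/12) / 0.857826
PMT = $826.48 per month

PMT = PV × r / (1-(1+r)^(-n)) = $826.48/month


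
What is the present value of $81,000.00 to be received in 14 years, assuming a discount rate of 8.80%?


Present value formula: PV = FV / (1 + r)^t
PV = $81,000.00 / (1 + 0.088)^14
PV = $81,000.00 / 3.256901
PV = $24,870.27

PV = FV / (1 + r)^t = $24,870.27


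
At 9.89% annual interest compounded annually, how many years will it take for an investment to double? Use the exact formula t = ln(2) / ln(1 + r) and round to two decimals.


Doubling condition: (1 + r)^t = 2
Take ln of both sides: t × ln(1 + r) = ln(2)
t = ln(2) / ln(1 + r)
t = 0.693147 / 0.094310
t = 7.35

t = ln(2) / ln(1 + r) = 7.35 years


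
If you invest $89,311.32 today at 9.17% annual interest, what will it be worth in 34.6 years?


Future value formula: FV = PV × (1 + r)^t
FV = $89,311.32 × (1 + 0.0917)^34.6
FV = $89,311.32 × 20.81490996
FV = $1,859,007.08

FV = PV × (1 + r)^t = $1,859,007.08


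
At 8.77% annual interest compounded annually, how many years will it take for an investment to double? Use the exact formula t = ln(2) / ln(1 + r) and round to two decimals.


Doubling condition: (1 + r)^t = 2
Take ln of both sides: t × ln(1 + r) = ln(2)
t = ln(2) / ln(1 + r)
t = 0.693147 / 0.084065
t = 8.25

t = ln(2) / ln(1 + r) = 8.25 years


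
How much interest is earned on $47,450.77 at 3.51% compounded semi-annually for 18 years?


Compound interest earned = final amount − principal.
A = P(1 + r/n)^(nt) = $47,450.77 × (1 + 0.0351/2)^(2 × 18) = $88,766.80
Interest = A − P = $88,766.80 − $47,450.77 = $41,316.03

Interest = A - P = $41,316.03


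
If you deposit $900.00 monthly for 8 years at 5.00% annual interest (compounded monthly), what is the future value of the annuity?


Future value of an ordinary annuity: FV = PMT × ((1 + r)^n − 1) / r
Monthly rate r = 0.05/12 ≈ 0.00416667, n = 96
FV = $900.00 × ((1 + 0.05/12)^96 − 1) / (0.05/12)
FV = $900.00 × 117.740512
FV = $105,966.46

FV = PMT × ((1+r)^n - 1)/r = $105,966.46


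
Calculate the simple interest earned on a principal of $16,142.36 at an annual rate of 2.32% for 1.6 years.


Simple interest formula: I = P × r × t
I = $16,142.36 × 0.0232 × 1.6
I = $599.20

I = P × r × t = $599.20


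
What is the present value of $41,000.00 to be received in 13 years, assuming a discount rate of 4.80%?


Present value formula: PV = FV / (1 + r)^t
PV = $41,000.00 / (1 + 0.048)^13
PV = $41,000.00 / 1.8394868
PV = $22,288.83

PV = FV / (1 + r)^t = $22,288.83


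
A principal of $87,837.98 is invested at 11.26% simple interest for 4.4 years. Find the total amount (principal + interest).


Total amount formula: A = P(1 + rt) = P + P·r·t
Interest: I = P × r × t = $87,837.98 × 0.1126 × 4.4 = $43,518.45
A = P + I = $87,837.98 + $43,518.45 = $131,356.43

A = P + I = P(1 + rt) = $131,356.43


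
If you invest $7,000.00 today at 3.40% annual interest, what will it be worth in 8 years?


Future value formula: FV = PV × (1 + r)^t
FV = $7,000.00 × (1 + 0.034)^8
FV = $7,000.00 × 1.3066652
FV = $9,146.66

FV = PV × (1 + r)^t = $9,146.66


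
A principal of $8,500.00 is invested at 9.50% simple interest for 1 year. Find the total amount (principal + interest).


Total amount formula: A = P(1 + rt) = P + P·r·t
Interest: I = P × r × t = $8,500.00 × 0.095 × 1 = $807.50
A = P + I = $8,500.00 + $807.50 = $9,307.50

A = P + I = P(1 + rt) = $9,307.50


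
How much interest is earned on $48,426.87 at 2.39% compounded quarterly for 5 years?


Compound interest earned = final amount − principal.
A = P(1 + r/n)^(nt) = $48,426.87 × (1 + 0.0239/4)^(4 × 5) = $54,554.45
Interest = A − P = $54,554.45 − $48,426.87 = $6,127.58

Interest = A - P = $6,127.58


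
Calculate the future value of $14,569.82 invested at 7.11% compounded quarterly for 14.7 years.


Compound interest formula: A = P(1 + r/n)^(nt)
A = $14,569.82 × (1 + 0.0711/4)^(4 × 14.7)
Growth factor: (1 + 0.0711/4)^58.8 = 2.8178937
A = $14,569.82 × 2.8178937
A = $41,056.20

A = P(1 + r/n)^(nt) = $41,056.20


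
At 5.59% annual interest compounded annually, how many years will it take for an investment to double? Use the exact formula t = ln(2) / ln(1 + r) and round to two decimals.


Doubling condition: (1 + r)^t = 2
Take ln of both sides: t × ln(1 + r) = ln(2)
t = ln(2) / ln(1 + r)
t = 0.693147 / 0.054393
t = 12.74

t = ln(2) / ln(1 + r) = 12.74 years


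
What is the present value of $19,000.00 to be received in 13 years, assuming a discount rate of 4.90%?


Present value formula: PV = FV / (1 + r)^t
PV = $19,000.00 / (1 + 0.049)^13
PV = $19,000.00 / 1.862436
PV = $10,201.69

PV = FV / (1 + r)^t = $10,201.69


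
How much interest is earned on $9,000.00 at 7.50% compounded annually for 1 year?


Compound interest earned = final amount − principal.
A = P(1 + r/n)^(nt) = $9,000.00 × (1 + 0.075/1)^(1 × 1) = $9,675.00
Interest = A − P = $9,675.00 − $9,000.00 = $675.00

Interest = A - P = $675.00


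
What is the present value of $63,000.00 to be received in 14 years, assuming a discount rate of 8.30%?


Present value formula: PV = FV / (1 + r)^t
PV = $63,000.00 / (1 + 0.083)^14
PV = $63,000.00 / 3.053503
PV = $20,632.04

PV = FV / (1 + r)^t = $20,632.04


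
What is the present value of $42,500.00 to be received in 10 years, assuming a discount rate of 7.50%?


Present value formula: PV = FV / (1 + r)^t
PV = $42,500.00 / (1 + 0.075)^10
PV = $42,500.00 / 2.061032
PV = $20,620.74

PV = FV / (1 + r)^t = $20,620.74


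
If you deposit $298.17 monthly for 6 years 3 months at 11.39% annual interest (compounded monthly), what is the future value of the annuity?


Future value of an ordinary annuity: FV = PMT × ((1 + r)^n − 1) / r
Monthly rate r = 0.1139/12 ≈ 0.00949167, n = 75
FV = $298.17 × ((1 + 0.1139/12)^75 − 1) / (0.1139/12)
FV = $298.17 × 108.619352
FV = $32,387.03

FV = PMT × ((1+r)^n - 1)/r = $32,387.03


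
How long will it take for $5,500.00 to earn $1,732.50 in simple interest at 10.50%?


Rearrange the simple interest formula for t:
I = P × r × t  ⇒  t = I / (P × r)
t = $1,732.50 / ($5,500.00 × 0.105)
t = 3

t = I/(P×r) = 3 years


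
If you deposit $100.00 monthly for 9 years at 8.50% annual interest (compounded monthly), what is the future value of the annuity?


Future value of an ordinary annuity: FV = PMT × ((1 + r)^n − 1) / r
Monthly rate r = 0.085/12 ≈ 0.00708333, n = 108
FV = $100.00 × ((1 + 0.085/12)^108 − 1) / (0.085/12)
FV = $100.00 × 161.393943
FV = $16,139.39

FV = PMT × ((1+r)^n - 1)/r = $16,139.39


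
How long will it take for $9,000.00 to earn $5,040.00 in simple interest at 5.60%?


Rearrange the simple interest formula for t:
I = P × r × t  ⇒  t = I / (P × r)
t = $5,040.00 / ($9,000.00 × 0.056)
t = 10

t = I/(P×r) = 10 years


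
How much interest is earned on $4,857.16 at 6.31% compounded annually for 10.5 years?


Compound interest earned = final amount − principal.
A = P(1 + r/n)^(nt) = $4,857.16 × (1 + 0.0631/1)^(1 × 10.5) = $9,234.44
Interest = A − P = $9,234.44 − $4,857.16 = $4,377.28

Interest = A - P = $4,377.28


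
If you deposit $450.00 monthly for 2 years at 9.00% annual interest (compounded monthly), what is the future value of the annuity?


Future value of an ordinary annuity: FV = PMT × ((1 + r)^n − 1) / r
Monthly rate r = 0.09/12 = 0.0075, n = 24
FV = $450.00 × ((1 + 0.09/12)^24 − 1) / (0.09/12)
FV = $450.00 × 26.188471
FV = $11,784.81

FV = PMT × ((1+r)^n - 1)/r = $11,784.81


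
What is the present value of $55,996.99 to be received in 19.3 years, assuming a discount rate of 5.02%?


Present value formula: PV = FV / (1 + r)^t
PV = $55,996.99 / (1 + 0.0502)^19.3
PV = $55,996.99 / 2.573652
PV = $21,757.79

PV = FV / (1 + r)^t = $21,757.79


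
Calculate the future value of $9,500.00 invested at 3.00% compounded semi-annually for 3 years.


Compound interest formula: A = P(1 + r/n)^(nt)
A = $9,500.00 × (1 + 0.03/2)^(2 × 3)
Growth factor: (1 + 0.03/2)^6 = 1.093443
A = $9,500.00 × 1.093443
A = $10,387.71

A = P(1 + r/n)^(nt) = $10,387.71


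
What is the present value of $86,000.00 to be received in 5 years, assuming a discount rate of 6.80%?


Present value formula: PV = FV / (1 + r)^t
PV = $86,000.00 / (1 + 0.068)^5
PV = $86,000.00 / 1.3894927
PV = $61,893.09

PV = FV / (1 + r)^t = $61,893.09


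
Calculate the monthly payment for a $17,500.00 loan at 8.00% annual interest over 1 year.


Loan payment formula: PMT = PV × r / (1 − (1 + r)^(−n))
Monthly rate r = 0.08/12 ≈ 0.00666667, n = 12 months
Denominator: 1 − (1 + 0.08/12)^(−12) = 0.0766385
PMT = $17,500.00 × (0.08/12) / 0.0766385
PMT = $1,522.30 per month

PMT = PV × r / (1-(1+r)^(-n)) = $1,522.30/month


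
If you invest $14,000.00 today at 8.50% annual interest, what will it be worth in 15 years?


Future value formula: FV = PV × (1 + r)^t
FV = $14,000.00 × (1 + 0.085)^15
FV = $14,000.00 × 3.399743
FV = $47,596.40

FV = PV × (1 + r)^t = $47,596.40


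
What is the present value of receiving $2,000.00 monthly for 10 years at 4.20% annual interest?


Present value of an ordinary annuity: PV = PMT × (1 − (1 + r)^(−n)) / r
Monthly rate r = 0.042/12 = 0.0035, n = 120
PV = $2,000.00 × (1 − (1 + 0.042/12)^(−120)) / (0.042/12)
PV = $2,000.00 × 97.848914
PV = $195,697.83

PV = PMT × (1-(1+r)^(-n))/r = $195,697.83


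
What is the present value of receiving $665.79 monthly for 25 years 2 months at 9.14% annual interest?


Present value of an ordinary annuity: PV = PMT × (1 − (1 + r)^(−n)) / r
Monthly rate r = 0.0914/12 ≈ 0.00761667, n = 302
PV = $665.79 × (1 − (1 + 0.0914/12)^(−302)) / (0.0914/12)
PV = $665.79 × 118.015811
PV = $78,573.75

PV = PMT × (1-(1+r)^(-n))/r = $78,573.75


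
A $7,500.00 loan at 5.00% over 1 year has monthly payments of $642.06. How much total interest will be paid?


Total paid over the life of the loan = PMT × n.
Total paid = $642.06 × 12 = $7,704.72
Total interest = total paid − principal = $7,704.72 − $7,500.00 = $204.72

Total interest = (PMT × n) - PV = $204.72


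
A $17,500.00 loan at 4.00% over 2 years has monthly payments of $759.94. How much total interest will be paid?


Total paid over the life of the loan = PMT × n.
Total paid = $759.94 × 24 = $18,238.56
Total interest = total paid − principal = $18,238.56 − $17,500.00 = $738.56

Total interest = (PMT × n) - PV = $738.56


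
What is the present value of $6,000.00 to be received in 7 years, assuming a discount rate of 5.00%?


Present value formula: PV = FV / (1 + r)^t
PV = $6,000.00 / (1 + 0.05)^7
PV = $6,000.00 / 1.407100
PV = $4,264.09

PV = FV / (1 + r)^t = $4,264.09


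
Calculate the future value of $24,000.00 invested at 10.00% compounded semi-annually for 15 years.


Compound interest formula: A = P(1 + r/n)^(nt)
A = $24,000.00 × (1 + 0.1/2)^(2 × 15)
Growth factor: (1 + 0.1/2)^30 = 4.3219424
A = $24,000.00 × 4.3219424
A = $103,726.62

A = P(1 + r/n)^(nt) = $103,726.62


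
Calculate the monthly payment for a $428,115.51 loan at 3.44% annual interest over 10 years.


Loan payment formula: PMT = PV × r / (1 − (1 + r)^(−n))
Monthly rate r = 0.0344/12 ≈ 0.00286667, n = 120 months
Denominator: 1 − (1 + 0.0344/12)^(−120) = 0.2907221035
PMT = $428,115.51 × (0.0344/12) / 0.2907221035
PMT = $4,221.43 per month

PMT = PV × r / (1-(1+r)^(-n)) = $4,221.43/month


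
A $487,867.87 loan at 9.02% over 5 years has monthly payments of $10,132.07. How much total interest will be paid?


Total paid over the life of the loan = PMT × n.
Total paid = $10,132.07 × 60 = $607,924.20
Total interest = total paid − principal = $607,924.20 − $487,867.87 = $120,056.33

Total interest = (PMT × n) - PV = $120,056.33


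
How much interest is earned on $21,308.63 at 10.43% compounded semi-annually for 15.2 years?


Compound interest earned = final amount − principal.
A = P(1 + r/n)^(nt) = $21,308.63 × (1 + 0.1043/2)^(2 × 15.2) = $99,934.71
Interest = A − P = $99,934.71 − $21,308.63 = $78,626.08

Interest = A - P = $78,626.08


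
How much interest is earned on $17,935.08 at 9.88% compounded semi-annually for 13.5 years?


Compound interest earned = final amount − principal.
A = P(1 + r/n)^(nt) = $17,935.08 × (1 + 0.0988/2)^(2 × 13.5) = $65,934.38
Interest = A − P = $65,934.38 − $17,935.08 = $47,999.30

Interest = A - P = $47,999.30


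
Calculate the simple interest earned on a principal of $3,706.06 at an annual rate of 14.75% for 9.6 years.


Simple interest formula: I = P × r × t
I = $3,706.06 × 0.1475 × 9.6
I = $5,247.78

I = P × r × t = $5,247.78


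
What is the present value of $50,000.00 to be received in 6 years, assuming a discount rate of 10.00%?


Present value formula: PV = FV / (1 + r)^t
PV = $50,000.00 / (1 + 0.1)^6
PV = $50,000.00 / 1.771561
PV = $28,223.70

PV = FV / (1 + r)^t = $28,223.70


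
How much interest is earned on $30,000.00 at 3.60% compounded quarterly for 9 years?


Compound interest earned = final amount − principal.
A = P(1 + r/n)^(nt) = $30,000.00 × (1 + 0.036/4)^(4 × 9) = $41,419.35
Interest = A − P = $41,419.35 − $30,000.00 = $11,419.35

Interest = A - P = $11,419.35


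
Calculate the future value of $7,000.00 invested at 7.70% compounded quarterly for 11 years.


Compound interest formula: A = P(1 + r/n)^(nt)
A = $7,000.00 × (1 + 0.077/4)^(4 × 11)
Growth factor: (1 + 0.077/4)^44 = 2.3139378
A = $7,000.00 × 2.3139378
A = $16,197.56

A = P(1 + r/n)^(nt) = $16,197.56


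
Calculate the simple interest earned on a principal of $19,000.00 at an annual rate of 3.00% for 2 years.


Simple interest formula: I = P × r × t
I = $19,000.00 × 0.03 × 2
I = $1,140.00

I = P × r × t = $1,140.00


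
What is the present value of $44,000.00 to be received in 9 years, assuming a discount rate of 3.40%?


Present value formula: PV = FV / (1 + r)^t
PV = $44,000.00 / (1 + 0.034)^9
PV = $44,000.00 / 1.35109177
PV = $32,566.26

PV = FV / (1 + r)^t = $32,566.26


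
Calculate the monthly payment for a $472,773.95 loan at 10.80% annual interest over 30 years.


Loan payment formula: PMT = PV × r / (1 − (1 + r)^(−n))
Monthly rate r = 0.108/12 = 0.009, n = 360 months
Denominator: 1 − (1 + 0.108/12)^(−360) = 0.960264
PMT = $472,773.95 × (0.108/12) / 0.960264
PMT = $4,431.04 per month

PMT = PV × r / (1-(1+r)^(-n)) = $4,431.04/month


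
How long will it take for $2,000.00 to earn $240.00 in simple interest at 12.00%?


Rearrange the simple interest formula for t:
I = P × r × t  ⇒  t = I / (P × r)
t = $240.00 / ($2,000.00 × 0.12)
t = 1

t = I/(P×r) = 1 year


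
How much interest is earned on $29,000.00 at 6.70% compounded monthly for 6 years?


Compound interest earned = final amount − principal.
A = P(1 + r/n)^(nt) = $29,000.00 × (1 + 0.067/12)^(12 × 6) = $43,301.09
Interest = A − P = $43,301.09 − $29,000.00 = $14,301.09

Interest = A - P = $14,301.09


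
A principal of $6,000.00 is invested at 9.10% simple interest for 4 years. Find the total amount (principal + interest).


Total amount formula: A = P(1 + rt) = P + P·r·t
Interest: I = P × r × t = $6,000.00 × 0.091 × 4 = $2,184.00
A = P + I = $6,000.00 + $2,184.00 = $8,184.00

A = P + I = P(1 + rt) = $8,184.00


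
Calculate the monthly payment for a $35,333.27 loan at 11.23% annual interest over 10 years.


Loan payment formula: PMT = PV × r / (1 − (1 + r)^(−n))
Monthly rate r = 0.1123/12 ≈ 0.00935833, n = 120 months
Denominator: 1 − (1 + 0.1123/12)^(−120) = 0.672994
PMT = $35,333.27 × (0.1123/12) / 0.672994
PMT = $491.33 per month

PMT = PV × r / (1-(1+r)^(-n)) = $491.33/month


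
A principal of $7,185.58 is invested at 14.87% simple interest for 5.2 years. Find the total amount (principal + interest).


Total amount formula: A = P(1 + rt) = P + P·r·t
Interest: I = P × r × t = $7,185.58 × 0.1487 × 5.2 = $5,556.18
A = P + I = $7,185.58 + $5,556.18 = $12,741.76

A = P + I = P(1 + rt) = $12,741.76


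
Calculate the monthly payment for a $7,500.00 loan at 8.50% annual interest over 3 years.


Loan payment formula: PMT = PV × r / (1 − (1 + r)^(−n))
Monthly rate r = 0.085/12 ≈ 0.00708333, n = 36 months
Denominator: 1 − (1 + 0.085/12)^(−36) = 0.224387
PMT = $7,500.00 × (0.085/12) / 0.224387
PMT = $236.76 per month

PMT = PV × r / (1-(1+r)^(-n)) = $236.76/month


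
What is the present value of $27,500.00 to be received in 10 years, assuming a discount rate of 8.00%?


Present value formula: PV = FV / (1 + r)^t
PV = $27,500.00 / (1 + 0.08)^10
PV = $27,500.00 / 2.158925
PV = $12,737.82

PV = FV / (1 + r)^t = $12,737.82


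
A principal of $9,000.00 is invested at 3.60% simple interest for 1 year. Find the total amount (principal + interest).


Total amount formula: A = P(1 + rt) = P + P·r·t
Interest: I = P × r × t = $9,000.00 × 0.036 × 1 = $324.00
A = P + I = $9,000.00 + $324.00 = $9,324.00

A = P + I = P(1 + rt) = $9,324.00


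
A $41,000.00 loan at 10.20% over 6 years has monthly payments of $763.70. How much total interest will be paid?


Total paid over the life of the loan = PMT × n.
Total paid = $763.70 × 72 = $54,986.40
Total interest = total paid − principal = $54,986.40 − $41,000.00 = $13,986.40

Total interest = (PMT × n) - PV = $13,986.40


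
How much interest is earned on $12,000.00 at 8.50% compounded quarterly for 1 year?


Compound interest earned = final amount − principal.
A = P(1 + r/n)^(nt) = $12,000.00 × (1 + 0.085/4)^(4 × 1) = $13,052.98
Interest = A − P = $13,052.98 − $12,000.00 = $1,052.98

Interest = A - P = $1,052.98


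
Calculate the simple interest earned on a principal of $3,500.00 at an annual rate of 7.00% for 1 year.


Simple interest formula: I = P × r × t
I = $3,500.00 × 0.07 × 1
I = $245.00

I = P × r × t = $245.00


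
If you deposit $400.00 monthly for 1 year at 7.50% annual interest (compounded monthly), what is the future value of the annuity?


Future value of an ordinary annuity: FV = PMT × ((1 + r)^n − 1) / r
Monthly rate r = 0.075/12 = 0.00625, n = 12
FV = $400.00 × ((1 + 0.075/12)^12 − 1) / (0.075/12)
FV = $400.00 × 12.421216
FV = $4,968.49

FV = PMT × ((1+r)^n - 1)/r = $4,968.49


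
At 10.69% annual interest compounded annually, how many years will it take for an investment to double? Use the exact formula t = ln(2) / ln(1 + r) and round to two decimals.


Doubling condition: (1 + r)^t = 2
Take ln of both sides: t × ln(1 + r) = ln(2)
t = ln(2) / ln(1 + r)
t = 0.693147 / 0.101563
t = 6.82

t = ln(2) / ln(1 + r) = 6.82 years


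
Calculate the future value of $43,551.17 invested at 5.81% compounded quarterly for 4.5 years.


Compound interest formula: A = P(1 + r/n)^(nt)
A = $43,551.17 × (1 + 0.0581/4)^(4 × 4.5)
Growth factor: (1 + 0.0581/4)^18 = 1.2963718
A = $43,551.17 × 1.2963718
A = $56,458.51

A = P(1 + r/n)^(nt) = $56,458.51


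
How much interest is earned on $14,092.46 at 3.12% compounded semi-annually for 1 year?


Compound interest earned = final amount − principal.
A = P(1 + r/n)^(nt) = $14,092.46 × (1 + 0.0312/2)^(2 × 1) = $14,535.57
Interest = A − P = $14,535.57 − $14,092.46 = $443.11

Interest = A - P = $443.11


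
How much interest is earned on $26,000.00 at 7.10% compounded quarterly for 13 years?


Compound interest earned = final amount − principal.
A = P(1 + r/n)^(nt) = $26,000.00 × (1 + 0.071/4)^(4 × 13) = $64,909.93
Interest = A − P = $64,909.93 − $26,000.00 = $38,909.93

Interest = A - P = $38,909.93


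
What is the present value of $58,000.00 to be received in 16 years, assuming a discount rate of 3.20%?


Present value formula: PV = FV / (1 + r)^t
PV = $58,000.00 / (1 + 0.032)^16
PV = $58,000.00 / 1.655294
PV = $35,039.09

PV = FV / (1 + r)^t = $35,039.09


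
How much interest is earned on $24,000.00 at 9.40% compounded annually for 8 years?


Compound interest earned = final amount − principal.
A = P(1 + r/n)^(nt) = $24,000.00 × (1 + 0.094/1)^(1 × 8) = $49,243.60
Interest = A − P = $49,243.60 − $24,000.00 = $25,243.60

Interest = A - P = $25,243.60


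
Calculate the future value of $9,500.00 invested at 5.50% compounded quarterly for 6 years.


Compound interest formula: A = P(1 + r/n)^(nt)
A = $9,500.00 × (1 + 0.055/4)^(4 × 6)
Growth factor: (1 + 0.055/4)^24 = 1.3878445
A = $9,500.00 × 1.3878445
A = $13,184.52

A = P(1 + r/n)^(nt) = $13,184.52


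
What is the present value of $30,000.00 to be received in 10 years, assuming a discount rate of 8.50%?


Present value formula: PV = FV / (1 + r)^t
PV = $30,000.00 / (1 + 0.085)^10
PV = $30,000.00 / 2.2609834
PV = $13,268.56

PV = FV / (1 + r)^t = $13,268.56


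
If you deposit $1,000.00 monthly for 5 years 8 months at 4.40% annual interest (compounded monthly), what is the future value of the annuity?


Future value of an ordinary annuity: FV = PMT × ((1 + r)^n − 1) / r
Monthly rate r = 0.044/12 ≈ 0.00366667, n = 68
FV = $1,000.00 × ((1 + 0.044/12)^68 − 1) / (0.044/12)
FV = $1,000.00 × 77.068554
FV = $77,068.55

FV = PMT × ((1+r)^n - 1)/r = $77,068.55


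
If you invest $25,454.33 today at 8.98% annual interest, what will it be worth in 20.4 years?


Future value formula: FV = PV × (1 + r)^t
FV = $25,454.33 × (1 + 0.0898)^20.4
FV = $25,454.33 × 5.779294
FV = $147,108.06

FV = PV × (1 + r)^t = $147,108.06


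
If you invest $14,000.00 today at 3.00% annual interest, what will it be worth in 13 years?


Future value formula: FV = PV × (1 + r)^t
FV = $14,000.00 × (1 + 0.03)^13
FV = $14,000.00 × 1.4685337
FV = $20,559.47

FV = PV × (1 + r)^t = $20,559.47


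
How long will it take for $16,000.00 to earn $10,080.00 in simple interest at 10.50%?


Rearrange the simple interest formula for t:
I = P × r × t  ⇒  t = I / (P × r)
t = $10,080.00 / ($16,000.00 × 0.105)
t = 6

t = I/(P×r) = 6 years


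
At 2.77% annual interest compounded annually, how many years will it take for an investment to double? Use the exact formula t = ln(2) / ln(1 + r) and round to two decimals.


Doubling condition: (1 + r)^t = 2
Take ln of both sides: t × ln(1 + r) = ln(2)
t = ln(2) / ln(1 + r)
t = 0.693147 / 0.027323
t = 25.37

t = ln(2) / ln(1 + r) = 25.37 years


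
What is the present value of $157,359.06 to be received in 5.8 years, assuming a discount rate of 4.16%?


Present value formula: PV = FV / (1 + r)^t
PV = $157,359.06 / (1 + 0.0416)^5.8
PV = $157,359.06 / 1.266676266
PV = $124,229.90

PV = FV / (1 + r)^t = $124,229.90


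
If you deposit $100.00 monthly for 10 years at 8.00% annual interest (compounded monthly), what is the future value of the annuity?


Future value of an ordinary annuity: FV = PMT × ((1 + r)^n − 1) / r
Monthly rate r = 0.08/12 ≈ 0.00666667, n = 120
FV = $100.00 × ((1 + 0.08/12)^120 − 1) / (0.08/12)
FV = $100.00 × 182.946035
FV = $18,294.60

FV = PMT × ((1+r)^n - 1)/r = $18,294.60


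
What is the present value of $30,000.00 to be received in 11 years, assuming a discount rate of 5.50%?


Present value formula: PV = FV / (1 + r)^t
PV = $30,000.00 / (1 + 0.055)^11
PV = $30,000.00 / 1.802092
PV = $16,647.32

PV = FV / (1 + r)^t = $16,647.32


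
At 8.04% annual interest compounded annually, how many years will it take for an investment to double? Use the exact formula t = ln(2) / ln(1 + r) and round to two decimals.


Doubling condition: (1 + r)^t = 2
Take ln of both sides: t × ln(1 + r) = ln(2)
t = ln(2) / ln(1 + r)
t = 0.693147 / 0.077331
t = 8.96

t = ln(2) / ln(1 + r) = 8.96 years


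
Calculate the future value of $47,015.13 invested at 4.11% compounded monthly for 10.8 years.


Compound interest formula: A = P(1 + r/n)^(nt)
A = $47,015.13 × (1 + 0.0411/12)^(12 × 10.8)
Growth factor: (1 + 0.0411/12)^129.6 = 1.5575617
A = $47,015.13 × 1.5575617
A = $73,228.97

A = P(1 + r/n)^(nt) = $73,228.97


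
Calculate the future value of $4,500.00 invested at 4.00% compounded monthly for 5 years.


Compound interest formula: A = P(1 + r/n)^(nt)
A = $4,500.00 × (1 + 0.04/12)^(12 × 5)
Growth factor: (1 + 0.04/12)^60 = 1.2209966
A = $4,500.00 × 1.2209966
A = $5,494.48

A = P(1 + r/n)^(nt) = $5,494.48


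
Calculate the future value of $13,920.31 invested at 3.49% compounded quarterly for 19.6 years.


Compound interest formula: A = P(1 + r/n)^(nt)
A = $13,920.31 × (1 + 0.0349/4)^(4 × 19.6)
Growth factor: (1 + 0.0349/4)^78.4 = 1.975997
A = $13,920.31 × 1.975997
A = $27,506.49

A = P(1 + r/n)^(nt) = $27,506.49


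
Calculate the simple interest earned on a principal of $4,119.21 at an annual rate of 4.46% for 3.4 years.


Simple interest formula: I = P × r × t
I = $4,119.21 × 0.0446 × 3.4
I = $624.64

I = P × r × t = $624.64


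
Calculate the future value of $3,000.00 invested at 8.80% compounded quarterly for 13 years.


Compound interest formula: A = P(1 + r/n)^(nt)
A = $3,000.00 × (1 + 0.088/4)^(4 × 13)
Growth factor: (1 + 0.088/4)^52 = 3.100606
A = $3,000.00 × 3.100606
A = $9,301.82

A = P(1 + r/n)^(nt) = $9,301.82


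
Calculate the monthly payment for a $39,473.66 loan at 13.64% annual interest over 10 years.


Loan payment formula: PMT = PV × r / (1 − (1 + r)^(−n))
Monthly rate r = 0.1364/12 ≈ 0.01136667, n = 120 months
Denominator: 1 − (1 + 0.1364/12)^(−120) = 0.742389
PMT = $39,473.66 × (0.1364/12) / 0.742389
PMT = $604.38 per month

PMT = PV × r / (1-(1+r)^(-n)) = $604.38/month


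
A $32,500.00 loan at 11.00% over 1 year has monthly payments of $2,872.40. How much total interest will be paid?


Total paid over the life of the loan = PMT × n.
Total paid = $2,872.40 × 12 = $34,468.80
Total interest = total paid − principal = $34,468.80 − $32,500.00 = $1,968.80

Total interest = (PMT × n) - PV = $1,968.80


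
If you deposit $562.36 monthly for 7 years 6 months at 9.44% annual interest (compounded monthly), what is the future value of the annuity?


Future value of an ordinary annuity: FV = PMT × ((1 + r)^n − 1) / r
Monthly rate r = 0.0944/12 ≈ 0.00786667, n = 90
FV = $562.36 × ((1 + 0.0944/12)^90 − 1) / (0.0944/12)
FV = $562.36 × 130.209109
FV = $73,224.39

FV = PMT × ((1+r)^n - 1)/r = $73,224.39


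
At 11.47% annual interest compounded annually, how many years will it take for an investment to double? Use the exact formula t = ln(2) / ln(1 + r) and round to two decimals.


Doubling condition: (1 + r)^t = 2
Take ln of both sides: t × ln(1 + r) = ln(2)
t = ln(2) / ln(1 + r)
t = 0.693147 / 0.108585
t = 6.38

t = ln(2) / ln(1 + r) = 6.38 years


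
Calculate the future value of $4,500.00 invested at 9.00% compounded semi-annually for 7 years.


Compound interest formula: A = P(1 + r/n)^(nt)
A = $4,500.00 × (1 + 0.09/2)^(2 × 7)
Growth factor: (1 + 0.09/2)^14 = 1.851945
A = $4,500.00 × 1.851945
A = $8,333.75

A = P(1 + r/n)^(nt) = $8,333.75


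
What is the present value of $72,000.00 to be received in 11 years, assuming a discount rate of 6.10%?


Present value formula: PV = FV / (1 + r)^t
PV = $72,000.00 / (1 + 0.061)^11
PV = $72,000.00 / 1.918091
PV = $37,537.32

PV = FV / (1 + r)^t = $37,537.32


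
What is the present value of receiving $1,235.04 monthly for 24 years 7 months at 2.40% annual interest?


Present value of an ordinary annuity: PV = PMT × (1 − (1 + r)^(−n)) / r
Monthly rate r = 0.024/12 = 0.002, n = 295
PV = $1,235.04 × (1 − (1 + 0.024/12)^(−295)) / (0.024/12)
PV = $1,235.04 × 222.673001
PV = $275,010.06

PV = PMT × (1-(1+r)^(-n))/r = $275,010.06


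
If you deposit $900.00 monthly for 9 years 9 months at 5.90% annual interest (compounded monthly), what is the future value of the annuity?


Future value of an ordinary annuity: FV = PMT × ((1 + r)^n − 1) / r
Monthly rate r = 0.059/12 ≈ 0.00491667, n = 117
FV = $900.00 × ((1 + 0.059/12)^117 − 1) / (0.059/12)
FV = $900.00 × 157.641574
FV = $141,877.42

FV = PMT × ((1+r)^n - 1)/r = $141,877.42


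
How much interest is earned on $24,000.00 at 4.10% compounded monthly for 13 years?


Compound interest earned = final amount − principal.
A = P(1 + r/n)^(nt) = $24,000.00 × (1 + 0.041/12)^(12 × 13) = $40,859.75
Interest = A − P = $40,859.75 − $24,000.00 = $16,859.75

Interest = A - P = $16,859.75


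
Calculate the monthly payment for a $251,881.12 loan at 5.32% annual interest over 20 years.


Loan payment formula: PMT = PV × r / (1 − (1 + r)^(−n))
Monthly rate r = 0.0532/12 ≈ 0.00443333, n = 240 months
Denominator: 1 − (1 + 0.0532/12)^(−240) = 0.654115
PMT = $251,881.12 × (0.0532/12) / 0.654115
PMT = $1,707.15 per month

PMT = PV × r / (1-(1+r)^(-n)) = $1,707.15/month


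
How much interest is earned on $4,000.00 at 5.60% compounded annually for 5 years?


Compound interest earned = final amount − principal.
A = P(1 + r/n)^(nt) = $4,000.00 × (1 + 0.056/1)^(1 × 5) = $5,252.66
Interest = A − P = $5,252.66 − $4,000.00 = $1,252.66

Interest = A - P = $1,252.66


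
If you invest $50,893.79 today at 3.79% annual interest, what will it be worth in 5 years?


Future value formula: FV = PV × (1 + r)^t
FV = $50,893.79 × (1 + 0.0379)^5
FV = $50,893.79 × 1.2044189
FV = $61,297.44

FV = PV × (1 + r)^t = $61,297.44


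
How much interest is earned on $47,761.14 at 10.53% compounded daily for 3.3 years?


Compound interest earned = final amount − principal.
A = P(1 + r/n)^(nt) = $47,761.14 × (1 + 0.1053/365)^(365 × 3.3) = $67,602.99
Interest = A − P = $67,602.99 − $47,761.14 = $19,841.85

Interest = A - P = $19,841.85


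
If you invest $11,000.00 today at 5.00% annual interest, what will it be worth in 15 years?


Future value formula: FV = PV × (1 + r)^t
FV = $11,000.00 × (1 + 0.05)^15
FV = $11,000.00 × 2.078928
FV = $22,868.21

FV = PV × (1 + r)^t = $22,868.21


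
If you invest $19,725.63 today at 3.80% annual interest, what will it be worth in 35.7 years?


Future value formula: FV = PV × (1 + r)^t
FV = $19,725.63 × (1 + 0.038)^35.7
FV = $19,725.63 × 3.786566
FV = $74,692.40

FV = PV × (1 + r)^t = $74,692.40


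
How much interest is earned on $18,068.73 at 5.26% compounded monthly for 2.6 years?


Compound interest earned = final amount − principal.
A = P(1 + r/n)^(nt) = $18,068.73 × (1 + 0.0526/12)^(12 × 2.6) = $20,710.57
Interest = A − P = $20,710.57 − $18,068.73 = $2,641.84

Interest = A - P = $2,641.84


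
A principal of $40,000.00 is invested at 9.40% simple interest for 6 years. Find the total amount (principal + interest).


Total amount formula: A = P(1 + rt) = P + P·r·t
Interest: I = P × r × t = $40,000.00 × 0.094 × 6 = $22,560.00
A = P + I = $40,000.00 + $22,560.00 = $62,560.00

A = P + I = P(1 + rt) = $62,560.00


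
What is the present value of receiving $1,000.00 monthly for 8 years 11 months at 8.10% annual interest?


Present value of an ordinary annuity: PV = PMT × (1 − (1 + r)^(−n)) / r
Monthly rate r = 0.081/12 = 0.00675, n = 107
PV = $1,000.00 × (1 − (1 + 0.081/12)^(−107)) / (0.081/12)
PV = $1,000.00 × 76.023961
PV = $76,023.96

PV = PMT × (1-(1+r)^(-n))/r = $76,023.96


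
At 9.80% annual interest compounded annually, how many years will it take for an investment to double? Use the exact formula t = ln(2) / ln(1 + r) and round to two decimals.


Doubling condition: (1 + r)^t = 2
Take ln of both sides: t × ln(1 + r) = ln(2)
t = ln(2) / ln(1 + r)
t = 0.693147 / 0.093490
t = 7.41

t = ln(2) / ln(1 + r) = 7.41 years


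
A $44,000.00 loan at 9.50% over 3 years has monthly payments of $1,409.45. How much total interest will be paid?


Total paid over the life of the loan = PMT × n.
Total paid = $1,409.45 × 36 = $50,740.20
Total interest = total paid − principal = $50,740.20 − $44,000.00 = $6,740.20

Total interest = (PMT × n) - PV = $6,740.20


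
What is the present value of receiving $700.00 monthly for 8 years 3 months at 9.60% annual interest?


Present value of an ordinary annuity: PV = PMT × (1 − (1 + r)^(−n)) / r
Monthly rate r = 0.096/12 = 0.008, n = 99
PV = $700.00 × (1 − (1 + 0.096/12)^(−99)) / (0.096/12)
PV = $700.00 × 68.204054
PV = $47,742.84

PV = PMT × (1-(1+r)^(-n))/r = $47,742.84


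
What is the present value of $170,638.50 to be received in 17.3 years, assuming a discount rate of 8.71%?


Present value formula: PV = FV / (1 + r)^t
PV = $170,638.50 / (1 + 0.0871)^17.3
PV = $170,638.50 / 4.240941
PV = $40,236.00

PV = FV / (1 + r)^t = $40,236.00


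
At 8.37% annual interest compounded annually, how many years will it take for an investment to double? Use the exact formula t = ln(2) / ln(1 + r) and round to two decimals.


Doubling condition: (1 + r)^t = 2
Take ln of both sides: t × ln(1 + r) = ln(2)
t = ln(2) / ln(1 + r)
t = 0.693147 / 0.080381
t = 8.62

t = ln(2) / ln(1 + r) = 8.62 years


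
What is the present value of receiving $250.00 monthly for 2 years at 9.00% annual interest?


Present value of an ordinary annuity: PV = PMT × (1 − (1 + r)^(−n)) / r
Monthly rate r = 0.09/12 = 0.0075, n = 24
PV = $250.00 × (1 − (1 + 0.09/12)^(−24)) / (0.09/12)
PV = $250.00 × 21.889146
PV = $5,472.29

PV = PMT × (1-(1+r)^(-n))/r = $5,472.29


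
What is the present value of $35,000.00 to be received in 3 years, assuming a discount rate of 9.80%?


Present value formula: PV = FV / (1 + r)^t
PV = $35,000.00 / (1 + 0.098)^3
PV = $35,000.00 / 1.3237532
PV = $26,439.97

PV = FV / (1 + r)^t = $26,439.97


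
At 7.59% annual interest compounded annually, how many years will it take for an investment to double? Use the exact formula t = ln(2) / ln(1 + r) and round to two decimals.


Doubling condition: (1 + r)^t = 2
Take ln of both sides: t × ln(1 + r) = ln(2)
t = ln(2) / ln(1 + r)
t = 0.693147 / 0.073158
t = 9.47

t = ln(2) / ln(1 + r) = 9.47 years


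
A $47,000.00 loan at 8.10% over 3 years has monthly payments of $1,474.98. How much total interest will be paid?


Total paid over the life of the loan = PMT × n.
Total paid = $1,474.98 × 36 = $53,099.28
Total interest = total paid − principal = $53,099.28 − $47,000.00 = $6,099.28

Total interest = (PMT × n) - PV = $6,099.28
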